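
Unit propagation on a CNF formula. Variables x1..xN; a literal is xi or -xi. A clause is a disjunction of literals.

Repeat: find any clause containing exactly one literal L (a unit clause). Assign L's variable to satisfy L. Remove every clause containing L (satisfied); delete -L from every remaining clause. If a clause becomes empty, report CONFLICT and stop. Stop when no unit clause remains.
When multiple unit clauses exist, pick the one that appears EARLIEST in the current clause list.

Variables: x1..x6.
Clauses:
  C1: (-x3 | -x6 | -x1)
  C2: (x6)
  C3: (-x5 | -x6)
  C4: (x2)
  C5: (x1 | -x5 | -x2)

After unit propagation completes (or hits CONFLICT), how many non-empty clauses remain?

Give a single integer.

Answer: 1

Derivation:
unit clause [6] forces x6=T; simplify:
  drop -6 from [-3, -6, -1] -> [-3, -1]
  drop -6 from [-5, -6] -> [-5]
  satisfied 1 clause(s); 4 remain; assigned so far: [6]
unit clause [-5] forces x5=F; simplify:
  satisfied 2 clause(s); 2 remain; assigned so far: [5, 6]
unit clause [2] forces x2=T; simplify:
  satisfied 1 clause(s); 1 remain; assigned so far: [2, 5, 6]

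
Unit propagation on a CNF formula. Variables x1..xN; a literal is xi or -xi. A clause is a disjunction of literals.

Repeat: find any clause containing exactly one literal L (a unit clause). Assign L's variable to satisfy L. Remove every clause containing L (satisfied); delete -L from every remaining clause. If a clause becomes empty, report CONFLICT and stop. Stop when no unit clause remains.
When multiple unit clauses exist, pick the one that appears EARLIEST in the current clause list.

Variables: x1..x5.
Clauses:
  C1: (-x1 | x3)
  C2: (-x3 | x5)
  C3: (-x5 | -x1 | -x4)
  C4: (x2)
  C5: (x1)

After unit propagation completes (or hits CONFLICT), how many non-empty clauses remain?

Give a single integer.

unit clause [2] forces x2=T; simplify:
  satisfied 1 clause(s); 4 remain; assigned so far: [2]
unit clause [1] forces x1=T; simplify:
  drop -1 from [-1, 3] -> [3]
  drop -1 from [-5, -1, -4] -> [-5, -4]
  satisfied 1 clause(s); 3 remain; assigned so far: [1, 2]
unit clause [3] forces x3=T; simplify:
  drop -3 from [-3, 5] -> [5]
  satisfied 1 clause(s); 2 remain; assigned so far: [1, 2, 3]
unit clause [5] forces x5=T; simplify:
  drop -5 from [-5, -4] -> [-4]
  satisfied 1 clause(s); 1 remain; assigned so far: [1, 2, 3, 5]
unit clause [-4] forces x4=F; simplify:
  satisfied 1 clause(s); 0 remain; assigned so far: [1, 2, 3, 4, 5]

Answer: 0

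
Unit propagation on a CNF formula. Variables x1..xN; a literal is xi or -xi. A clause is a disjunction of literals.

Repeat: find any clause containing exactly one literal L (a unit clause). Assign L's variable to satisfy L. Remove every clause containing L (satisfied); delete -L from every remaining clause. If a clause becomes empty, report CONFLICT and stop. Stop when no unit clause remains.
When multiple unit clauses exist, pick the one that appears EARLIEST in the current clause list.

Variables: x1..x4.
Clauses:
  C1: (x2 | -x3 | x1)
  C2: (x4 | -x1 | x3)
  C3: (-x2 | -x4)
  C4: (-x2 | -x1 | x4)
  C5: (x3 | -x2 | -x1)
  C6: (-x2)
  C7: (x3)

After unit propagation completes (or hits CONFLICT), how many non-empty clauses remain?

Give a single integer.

Answer: 0

Derivation:
unit clause [-2] forces x2=F; simplify:
  drop 2 from [2, -3, 1] -> [-3, 1]
  satisfied 4 clause(s); 3 remain; assigned so far: [2]
unit clause [3] forces x3=T; simplify:
  drop -3 from [-3, 1] -> [1]
  satisfied 2 clause(s); 1 remain; assigned so far: [2, 3]
unit clause [1] forces x1=T; simplify:
  satisfied 1 clause(s); 0 remain; assigned so far: [1, 2, 3]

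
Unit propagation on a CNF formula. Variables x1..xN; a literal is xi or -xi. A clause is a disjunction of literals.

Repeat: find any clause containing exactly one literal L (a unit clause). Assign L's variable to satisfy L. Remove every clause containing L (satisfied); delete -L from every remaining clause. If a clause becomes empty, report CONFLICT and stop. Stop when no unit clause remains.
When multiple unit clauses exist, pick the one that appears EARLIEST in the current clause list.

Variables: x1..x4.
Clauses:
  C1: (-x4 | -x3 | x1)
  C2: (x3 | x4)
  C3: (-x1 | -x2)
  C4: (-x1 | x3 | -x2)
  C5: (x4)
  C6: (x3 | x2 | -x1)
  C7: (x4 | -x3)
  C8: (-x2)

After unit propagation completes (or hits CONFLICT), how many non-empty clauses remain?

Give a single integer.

Answer: 2

Derivation:
unit clause [4] forces x4=T; simplify:
  drop -4 from [-4, -3, 1] -> [-3, 1]
  satisfied 3 clause(s); 5 remain; assigned so far: [4]
unit clause [-2] forces x2=F; simplify:
  drop 2 from [3, 2, -1] -> [3, -1]
  satisfied 3 clause(s); 2 remain; assigned so far: [2, 4]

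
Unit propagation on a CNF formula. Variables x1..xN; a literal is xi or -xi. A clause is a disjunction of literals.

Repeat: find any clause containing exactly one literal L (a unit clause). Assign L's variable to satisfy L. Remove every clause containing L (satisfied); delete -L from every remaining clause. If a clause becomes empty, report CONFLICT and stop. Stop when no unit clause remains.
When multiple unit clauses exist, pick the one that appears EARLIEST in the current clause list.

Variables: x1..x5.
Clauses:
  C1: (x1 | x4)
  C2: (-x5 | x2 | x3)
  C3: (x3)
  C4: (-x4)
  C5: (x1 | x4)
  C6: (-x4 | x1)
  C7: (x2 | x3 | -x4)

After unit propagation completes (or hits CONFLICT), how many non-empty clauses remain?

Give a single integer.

unit clause [3] forces x3=T; simplify:
  satisfied 3 clause(s); 4 remain; assigned so far: [3]
unit clause [-4] forces x4=F; simplify:
  drop 4 from [1, 4] -> [1]
  drop 4 from [1, 4] -> [1]
  satisfied 2 clause(s); 2 remain; assigned so far: [3, 4]
unit clause [1] forces x1=T; simplify:
  satisfied 2 clause(s); 0 remain; assigned so far: [1, 3, 4]

Answer: 0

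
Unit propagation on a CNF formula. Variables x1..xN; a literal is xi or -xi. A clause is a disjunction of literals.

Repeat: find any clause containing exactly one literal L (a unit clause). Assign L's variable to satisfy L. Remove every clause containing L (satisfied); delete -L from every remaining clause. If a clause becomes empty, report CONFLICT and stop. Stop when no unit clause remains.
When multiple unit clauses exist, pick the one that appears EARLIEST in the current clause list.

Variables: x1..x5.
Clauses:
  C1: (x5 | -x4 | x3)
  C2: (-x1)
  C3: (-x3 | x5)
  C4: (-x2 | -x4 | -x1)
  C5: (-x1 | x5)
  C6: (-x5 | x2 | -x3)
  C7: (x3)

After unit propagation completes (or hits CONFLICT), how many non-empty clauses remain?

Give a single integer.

unit clause [-1] forces x1=F; simplify:
  satisfied 3 clause(s); 4 remain; assigned so far: [1]
unit clause [3] forces x3=T; simplify:
  drop -3 from [-3, 5] -> [5]
  drop -3 from [-5, 2, -3] -> [-5, 2]
  satisfied 2 clause(s); 2 remain; assigned so far: [1, 3]
unit clause [5] forces x5=T; simplify:
  drop -5 from [-5, 2] -> [2]
  satisfied 1 clause(s); 1 remain; assigned so far: [1, 3, 5]
unit clause [2] forces x2=T; simplify:
  satisfied 1 clause(s); 0 remain; assigned so far: [1, 2, 3, 5]

Answer: 0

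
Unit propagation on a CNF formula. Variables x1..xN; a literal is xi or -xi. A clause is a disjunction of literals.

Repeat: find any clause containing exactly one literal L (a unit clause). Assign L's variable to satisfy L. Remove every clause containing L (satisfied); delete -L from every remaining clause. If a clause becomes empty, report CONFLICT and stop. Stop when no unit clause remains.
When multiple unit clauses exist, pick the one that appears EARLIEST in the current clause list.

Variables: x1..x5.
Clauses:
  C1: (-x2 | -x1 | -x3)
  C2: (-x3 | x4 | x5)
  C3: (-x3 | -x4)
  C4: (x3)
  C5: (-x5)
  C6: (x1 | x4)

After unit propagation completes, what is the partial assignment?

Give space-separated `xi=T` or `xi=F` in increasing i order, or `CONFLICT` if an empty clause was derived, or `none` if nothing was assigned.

Answer: CONFLICT

Derivation:
unit clause [3] forces x3=T; simplify:
  drop -3 from [-2, -1, -3] -> [-2, -1]
  drop -3 from [-3, 4, 5] -> [4, 5]
  drop -3 from [-3, -4] -> [-4]
  satisfied 1 clause(s); 5 remain; assigned so far: [3]
unit clause [-4] forces x4=F; simplify:
  drop 4 from [4, 5] -> [5]
  drop 4 from [1, 4] -> [1]
  satisfied 1 clause(s); 4 remain; assigned so far: [3, 4]
unit clause [5] forces x5=T; simplify:
  drop -5 from [-5] -> [] (empty!)
  satisfied 1 clause(s); 3 remain; assigned so far: [3, 4, 5]
CONFLICT (empty clause)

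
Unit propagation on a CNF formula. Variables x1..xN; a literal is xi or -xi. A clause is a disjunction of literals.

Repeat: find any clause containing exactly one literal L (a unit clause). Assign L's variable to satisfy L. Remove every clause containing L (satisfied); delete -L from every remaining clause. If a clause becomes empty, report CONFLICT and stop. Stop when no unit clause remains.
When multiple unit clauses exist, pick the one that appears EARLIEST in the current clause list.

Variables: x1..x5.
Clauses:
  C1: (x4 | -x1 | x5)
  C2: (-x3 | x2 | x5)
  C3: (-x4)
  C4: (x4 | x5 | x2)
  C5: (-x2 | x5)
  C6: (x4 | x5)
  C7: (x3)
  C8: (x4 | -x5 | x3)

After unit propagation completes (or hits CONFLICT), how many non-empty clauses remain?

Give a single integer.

Answer: 0

Derivation:
unit clause [-4] forces x4=F; simplify:
  drop 4 from [4, -1, 5] -> [-1, 5]
  drop 4 from [4, 5, 2] -> [5, 2]
  drop 4 from [4, 5] -> [5]
  drop 4 from [4, -5, 3] -> [-5, 3]
  satisfied 1 clause(s); 7 remain; assigned so far: [4]
unit clause [5] forces x5=T; simplify:
  drop -5 from [-5, 3] -> [3]
  satisfied 5 clause(s); 2 remain; assigned so far: [4, 5]
unit clause [3] forces x3=T; simplify:
  satisfied 2 clause(s); 0 remain; assigned so far: [3, 4, 5]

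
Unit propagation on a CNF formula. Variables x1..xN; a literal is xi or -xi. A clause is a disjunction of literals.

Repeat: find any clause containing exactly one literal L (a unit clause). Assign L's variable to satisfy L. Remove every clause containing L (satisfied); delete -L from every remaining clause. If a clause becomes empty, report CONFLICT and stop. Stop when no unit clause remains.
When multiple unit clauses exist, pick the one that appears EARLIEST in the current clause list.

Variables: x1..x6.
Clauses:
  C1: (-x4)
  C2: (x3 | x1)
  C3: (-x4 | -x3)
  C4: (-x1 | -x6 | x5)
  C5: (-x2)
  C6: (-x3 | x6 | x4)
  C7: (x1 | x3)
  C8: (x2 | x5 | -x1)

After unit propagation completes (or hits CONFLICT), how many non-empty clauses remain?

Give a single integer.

unit clause [-4] forces x4=F; simplify:
  drop 4 from [-3, 6, 4] -> [-3, 6]
  satisfied 2 clause(s); 6 remain; assigned so far: [4]
unit clause [-2] forces x2=F; simplify:
  drop 2 from [2, 5, -1] -> [5, -1]
  satisfied 1 clause(s); 5 remain; assigned so far: [2, 4]

Answer: 5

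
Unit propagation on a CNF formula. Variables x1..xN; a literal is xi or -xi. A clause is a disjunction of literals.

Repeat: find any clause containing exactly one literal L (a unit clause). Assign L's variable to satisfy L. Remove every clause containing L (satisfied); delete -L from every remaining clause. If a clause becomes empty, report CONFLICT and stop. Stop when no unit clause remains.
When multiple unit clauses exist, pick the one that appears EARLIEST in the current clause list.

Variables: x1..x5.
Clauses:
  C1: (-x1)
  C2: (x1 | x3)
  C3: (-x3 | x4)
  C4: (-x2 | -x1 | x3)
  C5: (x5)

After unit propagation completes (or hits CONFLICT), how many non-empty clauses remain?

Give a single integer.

Answer: 0

Derivation:
unit clause [-1] forces x1=F; simplify:
  drop 1 from [1, 3] -> [3]
  satisfied 2 clause(s); 3 remain; assigned so far: [1]
unit clause [3] forces x3=T; simplify:
  drop -3 from [-3, 4] -> [4]
  satisfied 1 clause(s); 2 remain; assigned so far: [1, 3]
unit clause [4] forces x4=T; simplify:
  satisfied 1 clause(s); 1 remain; assigned so far: [1, 3, 4]
unit clause [5] forces x5=T; simplify:
  satisfied 1 clause(s); 0 remain; assigned so far: [1, 3, 4, 5]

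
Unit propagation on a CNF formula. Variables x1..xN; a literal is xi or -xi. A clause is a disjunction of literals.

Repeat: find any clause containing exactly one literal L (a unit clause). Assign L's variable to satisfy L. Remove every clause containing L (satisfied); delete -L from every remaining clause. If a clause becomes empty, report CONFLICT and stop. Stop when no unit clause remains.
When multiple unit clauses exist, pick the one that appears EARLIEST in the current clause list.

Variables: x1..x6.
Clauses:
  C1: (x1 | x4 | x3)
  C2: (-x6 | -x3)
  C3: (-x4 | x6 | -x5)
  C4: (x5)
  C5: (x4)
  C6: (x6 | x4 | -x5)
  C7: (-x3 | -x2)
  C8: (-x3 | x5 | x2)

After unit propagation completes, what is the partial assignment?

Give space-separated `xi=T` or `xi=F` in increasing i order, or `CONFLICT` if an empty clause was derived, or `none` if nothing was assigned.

unit clause [5] forces x5=T; simplify:
  drop -5 from [-4, 6, -5] -> [-4, 6]
  drop -5 from [6, 4, -5] -> [6, 4]
  satisfied 2 clause(s); 6 remain; assigned so far: [5]
unit clause [4] forces x4=T; simplify:
  drop -4 from [-4, 6] -> [6]
  satisfied 3 clause(s); 3 remain; assigned so far: [4, 5]
unit clause [6] forces x6=T; simplify:
  drop -6 from [-6, -3] -> [-3]
  satisfied 1 clause(s); 2 remain; assigned so far: [4, 5, 6]
unit clause [-3] forces x3=F; simplify:
  satisfied 2 clause(s); 0 remain; assigned so far: [3, 4, 5, 6]

Answer: x3=F x4=T x5=T x6=T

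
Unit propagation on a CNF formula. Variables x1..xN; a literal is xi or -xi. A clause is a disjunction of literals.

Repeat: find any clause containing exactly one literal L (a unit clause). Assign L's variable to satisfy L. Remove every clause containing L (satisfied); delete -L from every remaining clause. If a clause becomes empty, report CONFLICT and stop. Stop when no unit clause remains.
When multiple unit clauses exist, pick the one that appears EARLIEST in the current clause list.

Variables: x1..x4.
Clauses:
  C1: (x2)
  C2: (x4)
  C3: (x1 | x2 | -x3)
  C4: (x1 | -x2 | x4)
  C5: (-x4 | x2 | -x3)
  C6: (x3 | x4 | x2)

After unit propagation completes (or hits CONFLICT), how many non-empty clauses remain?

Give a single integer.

unit clause [2] forces x2=T; simplify:
  drop -2 from [1, -2, 4] -> [1, 4]
  satisfied 4 clause(s); 2 remain; assigned so far: [2]
unit clause [4] forces x4=T; simplify:
  satisfied 2 clause(s); 0 remain; assigned so far: [2, 4]

Answer: 0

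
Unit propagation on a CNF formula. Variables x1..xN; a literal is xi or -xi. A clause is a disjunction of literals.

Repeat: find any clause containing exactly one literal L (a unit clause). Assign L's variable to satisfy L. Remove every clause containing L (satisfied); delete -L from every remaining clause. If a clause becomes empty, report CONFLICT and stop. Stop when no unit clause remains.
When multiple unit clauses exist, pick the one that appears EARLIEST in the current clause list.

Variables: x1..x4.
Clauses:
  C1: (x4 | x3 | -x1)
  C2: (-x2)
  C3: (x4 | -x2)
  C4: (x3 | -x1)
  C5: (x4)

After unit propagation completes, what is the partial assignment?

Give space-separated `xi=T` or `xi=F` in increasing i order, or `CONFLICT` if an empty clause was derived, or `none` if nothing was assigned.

unit clause [-2] forces x2=F; simplify:
  satisfied 2 clause(s); 3 remain; assigned so far: [2]
unit clause [4] forces x4=T; simplify:
  satisfied 2 clause(s); 1 remain; assigned so far: [2, 4]

Answer: x2=F x4=T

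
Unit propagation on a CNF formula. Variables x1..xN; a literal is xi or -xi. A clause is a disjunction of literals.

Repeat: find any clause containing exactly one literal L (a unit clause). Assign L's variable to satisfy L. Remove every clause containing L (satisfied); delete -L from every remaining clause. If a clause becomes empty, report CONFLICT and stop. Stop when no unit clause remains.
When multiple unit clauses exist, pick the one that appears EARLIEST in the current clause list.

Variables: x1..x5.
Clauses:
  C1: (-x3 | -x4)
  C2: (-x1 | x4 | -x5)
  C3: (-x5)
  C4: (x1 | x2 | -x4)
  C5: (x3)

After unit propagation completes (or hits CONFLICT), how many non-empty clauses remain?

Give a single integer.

unit clause [-5] forces x5=F; simplify:
  satisfied 2 clause(s); 3 remain; assigned so far: [5]
unit clause [3] forces x3=T; simplify:
  drop -3 from [-3, -4] -> [-4]
  satisfied 1 clause(s); 2 remain; assigned so far: [3, 5]
unit clause [-4] forces x4=F; simplify:
  satisfied 2 clause(s); 0 remain; assigned so far: [3, 4, 5]

Answer: 0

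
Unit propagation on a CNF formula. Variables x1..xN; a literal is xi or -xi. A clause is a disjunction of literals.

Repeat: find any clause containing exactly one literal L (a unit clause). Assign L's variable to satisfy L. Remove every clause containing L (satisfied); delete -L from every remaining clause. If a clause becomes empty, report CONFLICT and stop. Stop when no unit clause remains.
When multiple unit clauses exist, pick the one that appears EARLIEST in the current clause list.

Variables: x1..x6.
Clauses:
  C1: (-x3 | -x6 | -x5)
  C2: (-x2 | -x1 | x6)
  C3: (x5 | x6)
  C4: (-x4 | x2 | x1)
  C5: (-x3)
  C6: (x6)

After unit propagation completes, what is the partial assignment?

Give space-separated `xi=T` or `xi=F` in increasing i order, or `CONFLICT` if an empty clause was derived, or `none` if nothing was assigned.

unit clause [-3] forces x3=F; simplify:
  satisfied 2 clause(s); 4 remain; assigned so far: [3]
unit clause [6] forces x6=T; simplify:
  satisfied 3 clause(s); 1 remain; assigned so far: [3, 6]

Answer: x3=F x6=T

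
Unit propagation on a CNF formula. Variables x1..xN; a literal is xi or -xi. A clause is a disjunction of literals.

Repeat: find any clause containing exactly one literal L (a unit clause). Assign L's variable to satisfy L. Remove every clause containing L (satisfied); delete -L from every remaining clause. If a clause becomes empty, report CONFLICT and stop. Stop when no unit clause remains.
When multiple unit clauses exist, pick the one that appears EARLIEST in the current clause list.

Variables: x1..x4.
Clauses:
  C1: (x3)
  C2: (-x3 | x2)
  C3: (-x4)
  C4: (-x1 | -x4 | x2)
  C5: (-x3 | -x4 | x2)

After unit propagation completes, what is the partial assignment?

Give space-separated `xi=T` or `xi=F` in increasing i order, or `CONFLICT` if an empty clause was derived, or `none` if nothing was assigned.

Answer: x2=T x3=T x4=F

Derivation:
unit clause [3] forces x3=T; simplify:
  drop -3 from [-3, 2] -> [2]
  drop -3 from [-3, -4, 2] -> [-4, 2]
  satisfied 1 clause(s); 4 remain; assigned so far: [3]
unit clause [2] forces x2=T; simplify:
  satisfied 3 clause(s); 1 remain; assigned so far: [2, 3]
unit clause [-4] forces x4=F; simplify:
  satisfied 1 clause(s); 0 remain; assigned so far: [2, 3, 4]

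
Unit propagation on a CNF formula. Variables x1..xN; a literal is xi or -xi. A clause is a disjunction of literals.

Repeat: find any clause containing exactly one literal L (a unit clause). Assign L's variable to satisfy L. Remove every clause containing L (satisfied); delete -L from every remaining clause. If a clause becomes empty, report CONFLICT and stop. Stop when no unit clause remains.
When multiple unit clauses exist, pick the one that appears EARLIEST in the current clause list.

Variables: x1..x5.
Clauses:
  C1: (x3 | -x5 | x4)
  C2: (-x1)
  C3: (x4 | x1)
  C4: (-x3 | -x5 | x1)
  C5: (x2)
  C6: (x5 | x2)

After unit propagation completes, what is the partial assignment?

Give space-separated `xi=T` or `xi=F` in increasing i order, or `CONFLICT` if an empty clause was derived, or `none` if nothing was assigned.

unit clause [-1] forces x1=F; simplify:
  drop 1 from [4, 1] -> [4]
  drop 1 from [-3, -5, 1] -> [-3, -5]
  satisfied 1 clause(s); 5 remain; assigned so far: [1]
unit clause [4] forces x4=T; simplify:
  satisfied 2 clause(s); 3 remain; assigned so far: [1, 4]
unit clause [2] forces x2=T; simplify:
  satisfied 2 clause(s); 1 remain; assigned so far: [1, 2, 4]

Answer: x1=F x2=T x4=T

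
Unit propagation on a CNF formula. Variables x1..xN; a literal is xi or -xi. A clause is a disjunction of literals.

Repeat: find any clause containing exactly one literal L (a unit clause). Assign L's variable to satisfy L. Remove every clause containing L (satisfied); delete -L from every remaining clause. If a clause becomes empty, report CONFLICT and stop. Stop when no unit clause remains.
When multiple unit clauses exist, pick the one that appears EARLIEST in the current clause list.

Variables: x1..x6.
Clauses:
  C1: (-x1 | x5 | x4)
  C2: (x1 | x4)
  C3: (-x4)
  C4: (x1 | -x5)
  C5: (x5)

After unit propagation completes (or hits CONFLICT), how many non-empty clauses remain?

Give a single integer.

Answer: 0

Derivation:
unit clause [-4] forces x4=F; simplify:
  drop 4 from [-1, 5, 4] -> [-1, 5]
  drop 4 from [1, 4] -> [1]
  satisfied 1 clause(s); 4 remain; assigned so far: [4]
unit clause [1] forces x1=T; simplify:
  drop -1 from [-1, 5] -> [5]
  satisfied 2 clause(s); 2 remain; assigned so far: [1, 4]
unit clause [5] forces x5=T; simplify:
  satisfied 2 clause(s); 0 remain; assigned so far: [1, 4, 5]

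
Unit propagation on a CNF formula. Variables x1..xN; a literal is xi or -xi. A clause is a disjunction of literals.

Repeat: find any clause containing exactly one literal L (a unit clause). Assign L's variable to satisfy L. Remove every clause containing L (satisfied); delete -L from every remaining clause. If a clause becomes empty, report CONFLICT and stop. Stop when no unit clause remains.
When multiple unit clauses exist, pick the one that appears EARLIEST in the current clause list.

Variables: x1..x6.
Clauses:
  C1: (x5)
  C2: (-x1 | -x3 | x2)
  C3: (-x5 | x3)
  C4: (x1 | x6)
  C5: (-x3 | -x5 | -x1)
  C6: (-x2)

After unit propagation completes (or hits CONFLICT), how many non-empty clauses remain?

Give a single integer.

Answer: 0

Derivation:
unit clause [5] forces x5=T; simplify:
  drop -5 from [-5, 3] -> [3]
  drop -5 from [-3, -5, -1] -> [-3, -1]
  satisfied 1 clause(s); 5 remain; assigned so far: [5]
unit clause [3] forces x3=T; simplify:
  drop -3 from [-1, -3, 2] -> [-1, 2]
  drop -3 from [-3, -1] -> [-1]
  satisfied 1 clause(s); 4 remain; assigned so far: [3, 5]
unit clause [-1] forces x1=F; simplify:
  drop 1 from [1, 6] -> [6]
  satisfied 2 clause(s); 2 remain; assigned so far: [1, 3, 5]
unit clause [6] forces x6=T; simplify:
  satisfied 1 clause(s); 1 remain; assigned so far: [1, 3, 5, 6]
unit clause [-2] forces x2=F; simplify:
  satisfied 1 clause(s); 0 remain; assigned so far: [1, 2, 3, 5, 6]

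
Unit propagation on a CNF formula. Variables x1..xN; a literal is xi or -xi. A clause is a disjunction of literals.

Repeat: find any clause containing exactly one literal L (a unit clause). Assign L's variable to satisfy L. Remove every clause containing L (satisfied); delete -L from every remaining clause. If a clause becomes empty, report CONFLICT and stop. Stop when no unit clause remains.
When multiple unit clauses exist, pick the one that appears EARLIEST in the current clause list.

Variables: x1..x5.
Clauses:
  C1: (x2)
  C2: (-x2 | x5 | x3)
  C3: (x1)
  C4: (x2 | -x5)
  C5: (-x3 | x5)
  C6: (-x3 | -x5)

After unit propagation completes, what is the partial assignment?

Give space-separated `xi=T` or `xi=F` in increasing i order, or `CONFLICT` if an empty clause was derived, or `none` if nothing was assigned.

unit clause [2] forces x2=T; simplify:
  drop -2 from [-2, 5, 3] -> [5, 3]
  satisfied 2 clause(s); 4 remain; assigned so far: [2]
unit clause [1] forces x1=T; simplify:
  satisfied 1 clause(s); 3 remain; assigned so far: [1, 2]

Answer: x1=T x2=T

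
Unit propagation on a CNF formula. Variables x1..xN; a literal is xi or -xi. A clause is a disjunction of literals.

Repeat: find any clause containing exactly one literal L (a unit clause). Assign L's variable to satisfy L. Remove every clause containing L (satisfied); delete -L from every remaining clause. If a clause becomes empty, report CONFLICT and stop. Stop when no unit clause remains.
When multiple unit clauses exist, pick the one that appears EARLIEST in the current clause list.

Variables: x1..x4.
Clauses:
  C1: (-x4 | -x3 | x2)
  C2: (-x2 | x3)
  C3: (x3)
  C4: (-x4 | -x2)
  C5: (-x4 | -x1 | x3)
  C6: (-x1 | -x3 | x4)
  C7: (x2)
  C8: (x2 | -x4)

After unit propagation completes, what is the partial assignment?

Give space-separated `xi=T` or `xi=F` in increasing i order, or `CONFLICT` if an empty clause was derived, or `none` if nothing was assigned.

Answer: x1=F x2=T x3=T x4=F

Derivation:
unit clause [3] forces x3=T; simplify:
  drop -3 from [-4, -3, 2] -> [-4, 2]
  drop -3 from [-1, -3, 4] -> [-1, 4]
  satisfied 3 clause(s); 5 remain; assigned so far: [3]
unit clause [2] forces x2=T; simplify:
  drop -2 from [-4, -2] -> [-4]
  satisfied 3 clause(s); 2 remain; assigned so far: [2, 3]
unit clause [-4] forces x4=F; simplify:
  drop 4 from [-1, 4] -> [-1]
  satisfied 1 clause(s); 1 remain; assigned so far: [2, 3, 4]
unit clause [-1] forces x1=F; simplify:
  satisfied 1 clause(s); 0 remain; assigned so far: [1, 2, 3, 4]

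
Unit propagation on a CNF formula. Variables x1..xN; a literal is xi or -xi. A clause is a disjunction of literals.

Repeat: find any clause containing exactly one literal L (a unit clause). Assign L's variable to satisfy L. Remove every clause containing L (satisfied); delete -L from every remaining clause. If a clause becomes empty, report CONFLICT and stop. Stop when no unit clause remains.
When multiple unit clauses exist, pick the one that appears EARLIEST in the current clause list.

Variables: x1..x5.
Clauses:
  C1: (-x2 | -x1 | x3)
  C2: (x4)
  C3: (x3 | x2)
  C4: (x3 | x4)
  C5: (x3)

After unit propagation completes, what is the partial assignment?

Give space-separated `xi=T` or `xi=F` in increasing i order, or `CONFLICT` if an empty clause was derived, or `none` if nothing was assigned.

Answer: x3=T x4=T

Derivation:
unit clause [4] forces x4=T; simplify:
  satisfied 2 clause(s); 3 remain; assigned so far: [4]
unit clause [3] forces x3=T; simplify:
  satisfied 3 clause(s); 0 remain; assigned so far: [3, 4]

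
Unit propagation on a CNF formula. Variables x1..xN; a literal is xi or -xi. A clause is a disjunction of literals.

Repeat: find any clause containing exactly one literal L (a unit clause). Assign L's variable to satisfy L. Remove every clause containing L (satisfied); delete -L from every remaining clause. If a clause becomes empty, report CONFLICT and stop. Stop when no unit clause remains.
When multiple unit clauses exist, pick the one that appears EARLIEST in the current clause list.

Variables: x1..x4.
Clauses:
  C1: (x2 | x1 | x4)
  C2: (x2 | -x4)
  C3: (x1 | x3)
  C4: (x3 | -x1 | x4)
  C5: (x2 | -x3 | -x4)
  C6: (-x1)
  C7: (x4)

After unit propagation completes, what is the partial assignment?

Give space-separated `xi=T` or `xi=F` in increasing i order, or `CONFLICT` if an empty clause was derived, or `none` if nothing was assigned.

Answer: x1=F x2=T x3=T x4=T

Derivation:
unit clause [-1] forces x1=F; simplify:
  drop 1 from [2, 1, 4] -> [2, 4]
  drop 1 from [1, 3] -> [3]
  satisfied 2 clause(s); 5 remain; assigned so far: [1]
unit clause [3] forces x3=T; simplify:
  drop -3 from [2, -3, -4] -> [2, -4]
  satisfied 1 clause(s); 4 remain; assigned so far: [1, 3]
unit clause [4] forces x4=T; simplify:
  drop -4 from [2, -4] -> [2]
  drop -4 from [2, -4] -> [2]
  satisfied 2 clause(s); 2 remain; assigned so far: [1, 3, 4]
unit clause [2] forces x2=T; simplify:
  satisfied 2 clause(s); 0 remain; assigned so far: [1, 2, 3, 4]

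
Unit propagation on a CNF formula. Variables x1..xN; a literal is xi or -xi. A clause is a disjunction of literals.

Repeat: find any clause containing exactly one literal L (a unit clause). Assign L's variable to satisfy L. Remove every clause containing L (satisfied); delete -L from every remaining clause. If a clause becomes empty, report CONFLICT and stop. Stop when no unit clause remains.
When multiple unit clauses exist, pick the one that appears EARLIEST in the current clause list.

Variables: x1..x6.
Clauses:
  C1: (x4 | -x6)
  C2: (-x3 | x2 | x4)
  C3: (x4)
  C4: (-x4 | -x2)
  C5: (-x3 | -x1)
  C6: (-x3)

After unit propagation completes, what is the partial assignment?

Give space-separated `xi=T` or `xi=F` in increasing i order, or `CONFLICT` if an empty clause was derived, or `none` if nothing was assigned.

unit clause [4] forces x4=T; simplify:
  drop -4 from [-4, -2] -> [-2]
  satisfied 3 clause(s); 3 remain; assigned so far: [4]
unit clause [-2] forces x2=F; simplify:
  satisfied 1 clause(s); 2 remain; assigned so far: [2, 4]
unit clause [-3] forces x3=F; simplify:
  satisfied 2 clause(s); 0 remain; assigned so far: [2, 3, 4]

Answer: x2=F x3=F x4=T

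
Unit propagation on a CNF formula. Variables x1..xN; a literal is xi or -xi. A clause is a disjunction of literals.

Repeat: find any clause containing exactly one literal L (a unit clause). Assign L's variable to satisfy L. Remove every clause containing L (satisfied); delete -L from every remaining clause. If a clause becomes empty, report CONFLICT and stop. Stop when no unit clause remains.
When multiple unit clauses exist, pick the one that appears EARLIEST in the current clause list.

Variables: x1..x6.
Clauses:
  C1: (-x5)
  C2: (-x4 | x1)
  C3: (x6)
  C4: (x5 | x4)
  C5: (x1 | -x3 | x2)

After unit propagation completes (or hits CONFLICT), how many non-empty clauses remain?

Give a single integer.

Answer: 0

Derivation:
unit clause [-5] forces x5=F; simplify:
  drop 5 from [5, 4] -> [4]
  satisfied 1 clause(s); 4 remain; assigned so far: [5]
unit clause [6] forces x6=T; simplify:
  satisfied 1 clause(s); 3 remain; assigned so far: [5, 6]
unit clause [4] forces x4=T; simplify:
  drop -4 from [-4, 1] -> [1]
  satisfied 1 clause(s); 2 remain; assigned so far: [4, 5, 6]
unit clause [1] forces x1=T; simplify:
  satisfied 2 clause(s); 0 remain; assigned so far: [1, 4, 5, 6]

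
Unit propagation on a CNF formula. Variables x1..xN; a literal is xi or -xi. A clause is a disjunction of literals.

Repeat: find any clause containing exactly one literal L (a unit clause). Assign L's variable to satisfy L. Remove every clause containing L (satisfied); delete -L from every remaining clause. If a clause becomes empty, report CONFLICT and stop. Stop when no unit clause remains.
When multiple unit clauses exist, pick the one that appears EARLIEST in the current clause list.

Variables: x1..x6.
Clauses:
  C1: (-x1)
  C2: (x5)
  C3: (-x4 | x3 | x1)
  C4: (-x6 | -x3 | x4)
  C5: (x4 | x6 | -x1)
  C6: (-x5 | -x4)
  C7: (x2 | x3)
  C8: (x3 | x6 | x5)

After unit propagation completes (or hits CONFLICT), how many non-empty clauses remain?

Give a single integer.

unit clause [-1] forces x1=F; simplify:
  drop 1 from [-4, 3, 1] -> [-4, 3]
  satisfied 2 clause(s); 6 remain; assigned so far: [1]
unit clause [5] forces x5=T; simplify:
  drop -5 from [-5, -4] -> [-4]
  satisfied 2 clause(s); 4 remain; assigned so far: [1, 5]
unit clause [-4] forces x4=F; simplify:
  drop 4 from [-6, -3, 4] -> [-6, -3]
  satisfied 2 clause(s); 2 remain; assigned so far: [1, 4, 5]

Answer: 2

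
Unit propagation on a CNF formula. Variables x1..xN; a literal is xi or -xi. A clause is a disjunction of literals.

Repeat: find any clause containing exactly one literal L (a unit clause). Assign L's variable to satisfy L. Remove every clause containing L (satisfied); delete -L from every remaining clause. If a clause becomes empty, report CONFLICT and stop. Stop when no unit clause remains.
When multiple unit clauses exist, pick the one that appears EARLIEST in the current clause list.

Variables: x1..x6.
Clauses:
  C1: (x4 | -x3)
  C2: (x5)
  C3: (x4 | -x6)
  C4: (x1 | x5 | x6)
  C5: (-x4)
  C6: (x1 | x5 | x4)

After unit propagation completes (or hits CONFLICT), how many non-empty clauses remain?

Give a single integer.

Answer: 0

Derivation:
unit clause [5] forces x5=T; simplify:
  satisfied 3 clause(s); 3 remain; assigned so far: [5]
unit clause [-4] forces x4=F; simplify:
  drop 4 from [4, -3] -> [-3]
  drop 4 from [4, -6] -> [-6]
  satisfied 1 clause(s); 2 remain; assigned so far: [4, 5]
unit clause [-3] forces x3=F; simplify:
  satisfied 1 clause(s); 1 remain; assigned so far: [3, 4, 5]
unit clause [-6] forces x6=F; simplify:
  satisfied 1 clause(s); 0 remain; assigned so far: [3, 4, 5, 6]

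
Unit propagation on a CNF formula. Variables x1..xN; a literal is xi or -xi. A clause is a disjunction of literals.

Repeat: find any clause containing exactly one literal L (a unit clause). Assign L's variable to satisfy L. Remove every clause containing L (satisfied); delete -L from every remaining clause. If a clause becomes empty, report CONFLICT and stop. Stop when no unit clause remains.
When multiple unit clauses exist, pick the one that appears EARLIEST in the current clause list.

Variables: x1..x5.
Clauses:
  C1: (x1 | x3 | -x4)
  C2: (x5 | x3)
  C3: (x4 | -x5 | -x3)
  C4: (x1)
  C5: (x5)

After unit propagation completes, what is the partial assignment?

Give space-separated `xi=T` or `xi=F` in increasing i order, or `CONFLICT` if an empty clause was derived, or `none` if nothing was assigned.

unit clause [1] forces x1=T; simplify:
  satisfied 2 clause(s); 3 remain; assigned so far: [1]
unit clause [5] forces x5=T; simplify:
  drop -5 from [4, -5, -3] -> [4, -3]
  satisfied 2 clause(s); 1 remain; assigned so far: [1, 5]

Answer: x1=T x5=T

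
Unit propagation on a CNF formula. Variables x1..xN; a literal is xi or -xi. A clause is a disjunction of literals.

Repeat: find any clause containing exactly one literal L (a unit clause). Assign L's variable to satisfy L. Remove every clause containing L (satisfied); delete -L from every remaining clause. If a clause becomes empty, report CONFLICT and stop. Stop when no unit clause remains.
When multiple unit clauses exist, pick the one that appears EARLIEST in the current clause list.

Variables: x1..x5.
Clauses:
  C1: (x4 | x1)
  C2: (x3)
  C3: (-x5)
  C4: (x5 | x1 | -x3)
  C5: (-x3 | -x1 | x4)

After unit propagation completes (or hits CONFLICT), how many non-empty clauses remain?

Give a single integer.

unit clause [3] forces x3=T; simplify:
  drop -3 from [5, 1, -3] -> [5, 1]
  drop -3 from [-3, -1, 4] -> [-1, 4]
  satisfied 1 clause(s); 4 remain; assigned so far: [3]
unit clause [-5] forces x5=F; simplify:
  drop 5 from [5, 1] -> [1]
  satisfied 1 clause(s); 3 remain; assigned so far: [3, 5]
unit clause [1] forces x1=T; simplify:
  drop -1 from [-1, 4] -> [4]
  satisfied 2 clause(s); 1 remain; assigned so far: [1, 3, 5]
unit clause [4] forces x4=T; simplify:
  satisfied 1 clause(s); 0 remain; assigned so far: [1, 3, 4, 5]

Answer: 0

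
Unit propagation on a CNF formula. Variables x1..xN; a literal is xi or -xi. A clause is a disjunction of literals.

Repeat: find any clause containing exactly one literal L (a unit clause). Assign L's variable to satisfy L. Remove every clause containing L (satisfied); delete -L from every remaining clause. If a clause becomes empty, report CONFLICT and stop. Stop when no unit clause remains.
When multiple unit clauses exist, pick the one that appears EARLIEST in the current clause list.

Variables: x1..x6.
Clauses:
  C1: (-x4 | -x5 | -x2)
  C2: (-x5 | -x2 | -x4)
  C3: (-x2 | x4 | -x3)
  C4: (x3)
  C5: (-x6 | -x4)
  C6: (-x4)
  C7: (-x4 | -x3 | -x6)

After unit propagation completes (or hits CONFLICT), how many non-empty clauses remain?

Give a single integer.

Answer: 0

Derivation:
unit clause [3] forces x3=T; simplify:
  drop -3 from [-2, 4, -3] -> [-2, 4]
  drop -3 from [-4, -3, -6] -> [-4, -6]
  satisfied 1 clause(s); 6 remain; assigned so far: [3]
unit clause [-4] forces x4=F; simplify:
  drop 4 from [-2, 4] -> [-2]
  satisfied 5 clause(s); 1 remain; assigned so far: [3, 4]
unit clause [-2] forces x2=F; simplify:
  satisfied 1 clause(s); 0 remain; assigned so far: [2, 3, 4]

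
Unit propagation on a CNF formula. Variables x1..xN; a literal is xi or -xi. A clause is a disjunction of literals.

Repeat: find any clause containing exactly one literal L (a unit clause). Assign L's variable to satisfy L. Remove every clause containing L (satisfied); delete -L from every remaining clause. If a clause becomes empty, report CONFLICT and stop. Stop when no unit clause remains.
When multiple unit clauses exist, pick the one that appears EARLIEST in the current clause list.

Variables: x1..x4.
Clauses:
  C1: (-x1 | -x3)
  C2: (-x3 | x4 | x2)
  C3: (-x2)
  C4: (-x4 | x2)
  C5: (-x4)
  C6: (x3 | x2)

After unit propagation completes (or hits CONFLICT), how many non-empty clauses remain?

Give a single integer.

Answer: 0

Derivation:
unit clause [-2] forces x2=F; simplify:
  drop 2 from [-3, 4, 2] -> [-3, 4]
  drop 2 from [-4, 2] -> [-4]
  drop 2 from [3, 2] -> [3]
  satisfied 1 clause(s); 5 remain; assigned so far: [2]
unit clause [-4] forces x4=F; simplify:
  drop 4 from [-3, 4] -> [-3]
  satisfied 2 clause(s); 3 remain; assigned so far: [2, 4]
unit clause [-3] forces x3=F; simplify:
  drop 3 from [3] -> [] (empty!)
  satisfied 2 clause(s); 1 remain; assigned so far: [2, 3, 4]
CONFLICT (empty clause)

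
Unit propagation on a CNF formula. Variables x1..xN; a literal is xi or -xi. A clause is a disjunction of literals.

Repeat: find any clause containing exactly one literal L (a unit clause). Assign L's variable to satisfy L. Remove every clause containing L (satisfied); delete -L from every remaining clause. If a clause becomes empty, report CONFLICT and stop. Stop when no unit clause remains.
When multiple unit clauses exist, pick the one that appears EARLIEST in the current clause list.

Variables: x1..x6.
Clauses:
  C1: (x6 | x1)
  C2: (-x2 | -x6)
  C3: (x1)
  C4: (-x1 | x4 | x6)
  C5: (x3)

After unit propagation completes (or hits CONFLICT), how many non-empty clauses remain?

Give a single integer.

unit clause [1] forces x1=T; simplify:
  drop -1 from [-1, 4, 6] -> [4, 6]
  satisfied 2 clause(s); 3 remain; assigned so far: [1]
unit clause [3] forces x3=T; simplify:
  satisfied 1 clause(s); 2 remain; assigned so far: [1, 3]

Answer: 2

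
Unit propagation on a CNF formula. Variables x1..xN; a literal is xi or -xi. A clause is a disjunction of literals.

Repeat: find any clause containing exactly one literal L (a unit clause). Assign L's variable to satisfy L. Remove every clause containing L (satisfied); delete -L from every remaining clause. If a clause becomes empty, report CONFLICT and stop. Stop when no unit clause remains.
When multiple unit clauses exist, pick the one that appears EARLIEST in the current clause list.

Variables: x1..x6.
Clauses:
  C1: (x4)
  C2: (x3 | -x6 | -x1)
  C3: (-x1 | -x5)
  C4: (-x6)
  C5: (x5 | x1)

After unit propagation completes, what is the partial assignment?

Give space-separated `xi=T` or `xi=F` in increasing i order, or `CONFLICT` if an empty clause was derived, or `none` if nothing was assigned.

unit clause [4] forces x4=T; simplify:
  satisfied 1 clause(s); 4 remain; assigned so far: [4]
unit clause [-6] forces x6=F; simplify:
  satisfied 2 clause(s); 2 remain; assigned so far: [4, 6]

Answer: x4=T x6=F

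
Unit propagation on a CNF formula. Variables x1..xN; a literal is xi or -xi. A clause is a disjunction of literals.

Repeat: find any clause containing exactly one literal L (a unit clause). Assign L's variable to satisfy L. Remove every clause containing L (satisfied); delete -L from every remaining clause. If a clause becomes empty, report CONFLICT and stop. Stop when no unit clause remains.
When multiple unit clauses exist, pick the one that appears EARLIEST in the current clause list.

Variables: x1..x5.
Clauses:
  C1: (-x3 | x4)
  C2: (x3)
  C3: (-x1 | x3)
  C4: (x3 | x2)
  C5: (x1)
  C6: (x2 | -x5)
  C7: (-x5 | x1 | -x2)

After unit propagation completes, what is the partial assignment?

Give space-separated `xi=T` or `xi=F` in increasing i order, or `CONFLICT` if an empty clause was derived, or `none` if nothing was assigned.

Answer: x1=T x3=T x4=T

Derivation:
unit clause [3] forces x3=T; simplify:
  drop -3 from [-3, 4] -> [4]
  satisfied 3 clause(s); 4 remain; assigned so far: [3]
unit clause [4] forces x4=T; simplify:
  satisfied 1 clause(s); 3 remain; assigned so far: [3, 4]
unit clause [1] forces x1=T; simplify:
  satisfied 2 clause(s); 1 remain; assigned so far: [1, 3, 4]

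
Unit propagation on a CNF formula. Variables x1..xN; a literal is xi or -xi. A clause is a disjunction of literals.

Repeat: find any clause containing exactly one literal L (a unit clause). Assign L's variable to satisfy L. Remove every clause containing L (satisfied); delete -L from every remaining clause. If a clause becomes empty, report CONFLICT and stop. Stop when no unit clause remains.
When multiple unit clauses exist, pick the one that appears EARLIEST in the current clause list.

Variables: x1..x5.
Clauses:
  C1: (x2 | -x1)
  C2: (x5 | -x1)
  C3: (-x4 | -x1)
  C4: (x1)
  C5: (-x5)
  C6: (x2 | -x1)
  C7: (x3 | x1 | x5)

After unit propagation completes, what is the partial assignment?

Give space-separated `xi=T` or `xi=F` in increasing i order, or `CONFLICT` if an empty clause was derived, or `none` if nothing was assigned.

unit clause [1] forces x1=T; simplify:
  drop -1 from [2, -1] -> [2]
  drop -1 from [5, -1] -> [5]
  drop -1 from [-4, -1] -> [-4]
  drop -1 from [2, -1] -> [2]
  satisfied 2 clause(s); 5 remain; assigned so far: [1]
unit clause [2] forces x2=T; simplify:
  satisfied 2 clause(s); 3 remain; assigned so far: [1, 2]
unit clause [5] forces x5=T; simplify:
  drop -5 from [-5] -> [] (empty!)
  satisfied 1 clause(s); 2 remain; assigned so far: [1, 2, 5]
CONFLICT (empty clause)

Answer: CONFLICT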